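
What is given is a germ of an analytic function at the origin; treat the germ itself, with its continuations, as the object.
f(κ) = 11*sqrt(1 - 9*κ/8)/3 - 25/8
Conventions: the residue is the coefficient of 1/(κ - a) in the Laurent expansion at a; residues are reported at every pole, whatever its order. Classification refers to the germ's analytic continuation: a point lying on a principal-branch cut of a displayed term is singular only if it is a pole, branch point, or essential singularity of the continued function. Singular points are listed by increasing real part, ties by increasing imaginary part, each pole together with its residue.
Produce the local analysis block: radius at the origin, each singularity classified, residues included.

Branch term (11/3)*sqrt(1 - κ/(8/9)): its argument vanishes at κ = 8/9, a square-root branch point, modulus 8/9.
The radius of convergence is the smallest modulus among the singular points: 8/9.

Radius of convergence at 0: 8/9.
At 8/9: an algebraic (square-root) branch point.


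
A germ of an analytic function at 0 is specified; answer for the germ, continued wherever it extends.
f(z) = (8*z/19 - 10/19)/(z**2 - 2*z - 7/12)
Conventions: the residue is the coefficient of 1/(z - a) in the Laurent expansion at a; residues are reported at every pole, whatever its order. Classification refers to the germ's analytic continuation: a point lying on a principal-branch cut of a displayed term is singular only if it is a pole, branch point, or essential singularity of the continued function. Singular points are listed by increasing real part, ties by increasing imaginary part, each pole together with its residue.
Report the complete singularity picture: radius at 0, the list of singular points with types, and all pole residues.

Denominator factor (z**2 - 2*z - 7/12): discriminant 19/3, real irrational roots 1 + (1/6)*sqrt(57) and 1 - (1/6)*sqrt(57); poles of order 1, moduli 1 + (1/6)*sqrt(57) and -1 + (1/6)*sqrt(57).
The radius of convergence is the smallest modulus among the singular points: -1 + (1/6)*sqrt(57).
The factor z**2 - 2*z - 7/12 splits as (z - a)(z - a') with a = 1 - (1/6)*sqrt(57), a' = 1 + (1/6)*sqrt(57). At the order-1 pole a set g(z) = (z - a)*f(z) = [8*z/19 - 10/19] / (z - a').
Simple pole: residue = g(a) at a = 1 - (1/6)*sqrt(57), which is 4/19 + (2/361)*sqrt(57).
The factor z**2 - 2*z - 7/12 splits as (z - a)(z - a') with a = 1 + (1/6)*sqrt(57), a' = 1 - (1/6)*sqrt(57). At the order-1 pole a set g(z) = (z - a)*f(z) = [8*z/19 - 10/19] / (z - a').
Simple pole: residue = g(a) at a = 1 + (1/6)*sqrt(57), which is 4/19 - (2/361)*sqrt(57).
List the singular points by increasing real part (a conjugate pair: the negative imaginary part first).

Radius of convergence at 0: -1 + (1/6)*sqrt(57).
At 1 - (1/6)*sqrt(57): a pole of order 1; residue 4/19 + (2/361)*sqrt(57).
At 1 + (1/6)*sqrt(57): a pole of order 1; residue 4/19 - (2/361)*sqrt(57).


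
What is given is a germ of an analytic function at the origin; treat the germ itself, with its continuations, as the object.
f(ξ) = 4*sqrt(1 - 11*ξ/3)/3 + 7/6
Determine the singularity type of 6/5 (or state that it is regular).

The point is a regular point.

There is no denominator, hence no pole anywhere.
Branch term sqrt(1 - ξ/(3/11)): argument at 6/5 is -17/5, nonzero, so 6/5 is not its branch point (a point on a principal cut is still regular for the continued germ).
So the germ continues analytically to 6/5.


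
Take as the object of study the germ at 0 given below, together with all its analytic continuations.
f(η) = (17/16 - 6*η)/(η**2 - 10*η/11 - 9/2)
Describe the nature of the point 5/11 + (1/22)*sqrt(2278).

The denominator factor η**2 - 10*η/11 - 9/2 vanishes at 5/11 + (1/22)*sqrt(2278) and appears to the power 1; the numerator there equals -293/176 - (3/11)*sqrt(2278), nonzero, and no other factor vanishes.
Hence a pole whose order is the multiplicity, 1.

The point is a pole of order 1.


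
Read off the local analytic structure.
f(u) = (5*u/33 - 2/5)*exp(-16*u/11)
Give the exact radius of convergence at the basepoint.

The factor exp(-16*u/11) is entire and contributes no finite singular point.
The polynomial part has no poles.
No finite singular points: the Taylor series at 0 converges everywhere.

The radius of convergence is infinite.


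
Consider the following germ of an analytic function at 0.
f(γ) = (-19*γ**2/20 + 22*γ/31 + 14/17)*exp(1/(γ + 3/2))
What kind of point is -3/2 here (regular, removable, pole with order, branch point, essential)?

The exponent 1/(γ - (-3/2)) has a pole at -3/2, so exp(1/(γ - (-3/2))) takes every nonzero value near it: an essential singularity (not a pole of any order).

The point is an essential singularity.


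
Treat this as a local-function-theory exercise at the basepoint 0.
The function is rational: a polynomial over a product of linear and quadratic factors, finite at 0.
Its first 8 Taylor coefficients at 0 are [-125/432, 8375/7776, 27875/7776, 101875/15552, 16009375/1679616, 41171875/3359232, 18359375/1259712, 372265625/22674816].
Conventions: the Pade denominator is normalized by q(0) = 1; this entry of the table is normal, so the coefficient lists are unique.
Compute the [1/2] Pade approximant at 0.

The Pade approximant has numerator coefficients [-125/432, 121333625/66119328]; denominator coefficients [1, -22276/8503, 44853/17006].

Taylor coefficients needed (read off): a_0 = -125/432, a_1 = 8375/7776, a_2 = 27875/7776, a_3 = 101875/15552.
Write the denominator as Q(v) = 1 + q1*v + q2*v^2. Requiring Q*f - P = O(v^4) with deg P <= 1 kills the coefficients of v^2..v^3 in Q*f:
  v^2: a_2 + q1*a_1 + q2*a_0 = 0, i.e. 27875/7776 + (8375/7776)*q1 + (-125/432)*q2 = 0.
  v^3: a_3 + q1*a_2 + q2*a_1 = 0, i.e. 101875/15552 + (27875/7776)*q1 + (8375/7776)*q2 = 0.
Solving this linear system: q1 = -22276/8503, q2 = 44853/17006.
The numerator is Q*f truncated at degree 1: P0 = a_0 = -125/432; P1 = a_1 + q1*a_0 = 121333625/66119328.


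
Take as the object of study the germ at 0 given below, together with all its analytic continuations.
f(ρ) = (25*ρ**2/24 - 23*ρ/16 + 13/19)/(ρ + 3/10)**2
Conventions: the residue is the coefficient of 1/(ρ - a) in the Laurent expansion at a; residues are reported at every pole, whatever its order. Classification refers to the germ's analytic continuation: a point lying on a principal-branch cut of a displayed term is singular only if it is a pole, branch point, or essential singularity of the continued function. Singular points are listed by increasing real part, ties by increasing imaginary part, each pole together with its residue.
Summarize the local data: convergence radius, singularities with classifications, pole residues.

Radius of convergence at 0: 3/10.
At -3/10: a pole of order 2; residue -33/16.

Denominator factor (ρ + 3/10)^2: pole of order 2 at -3/10, modulus 3/10.
The radius of convergence is the smallest modulus among the singular points: 3/10.
At the order-2 pole -3/10 set g(ρ) = (ρ - (-3/10))^2*f(ρ) = 25*ρ**2/24 - 23*ρ/16 + 13/19.
Order-2 pole: residue = g'(a); g'(-3/10) = -33/16, so the residue is -33/16.


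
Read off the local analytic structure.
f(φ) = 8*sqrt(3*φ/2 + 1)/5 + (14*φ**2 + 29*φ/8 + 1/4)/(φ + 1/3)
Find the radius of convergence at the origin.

Denominator factor (φ + 1/3): pole of order 1 at -1/3, modulus 1/3.
Branch term (8/5)*sqrt(1 - φ/(-2/3)): its argument vanishes at φ = -2/3, a square-root branch point, modulus 2/3.
The radius of convergence is the smallest modulus among the singular points: 1/3.

The radius of convergence is 1/3.


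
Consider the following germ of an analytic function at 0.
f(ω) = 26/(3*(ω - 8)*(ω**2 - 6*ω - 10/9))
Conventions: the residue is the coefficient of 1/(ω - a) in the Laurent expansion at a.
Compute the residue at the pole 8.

The residue is 39/67.

At the order-1 pole 8 set g(ω) = (ω - (8))*f(ω) = 26/(3*(ω**2 - 6*ω - 10/9)).
Simple pole: residue = g(a) at a = 8, which is 39/67.


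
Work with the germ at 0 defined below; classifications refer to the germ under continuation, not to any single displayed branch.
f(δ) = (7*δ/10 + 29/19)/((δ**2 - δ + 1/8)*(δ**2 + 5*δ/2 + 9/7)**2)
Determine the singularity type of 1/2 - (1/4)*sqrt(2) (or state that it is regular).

The denominator factor δ**2 - δ + 1/8 vanishes at 1/2 - (1/4)*sqrt(2) and appears to the power 1; the numerator there equals 713/380 - (7/40)*sqrt(2), nonzero, and no other factor vanishes.
Hence a pole whose order is the multiplicity, 1.

The point is a pole of order 1.


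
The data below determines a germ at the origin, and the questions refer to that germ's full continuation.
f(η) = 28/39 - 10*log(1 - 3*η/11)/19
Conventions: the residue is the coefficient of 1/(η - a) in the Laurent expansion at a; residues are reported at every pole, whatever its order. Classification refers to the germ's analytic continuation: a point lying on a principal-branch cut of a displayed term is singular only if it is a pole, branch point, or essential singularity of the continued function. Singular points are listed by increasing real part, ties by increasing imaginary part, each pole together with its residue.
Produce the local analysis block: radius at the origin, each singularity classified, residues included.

Radius of convergence at 0: 11/3.
At 11/3: a logarithmic branch point.

Branch term (-10/19)*log(1 - η/(11/3)): its argument vanishes at η = 11/3, a logarithmic branch point, modulus 11/3.
The radius of convergence is the smallest modulus among the singular points: 11/3.


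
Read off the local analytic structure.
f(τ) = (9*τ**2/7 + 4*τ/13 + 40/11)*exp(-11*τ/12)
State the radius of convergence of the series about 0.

The radius of convergence is infinite.

The factor exp(-11*τ/12) is entire and contributes no finite singular point.
The polynomial part has no poles.
No finite singular points: the Taylor series at 0 converges everywhere.


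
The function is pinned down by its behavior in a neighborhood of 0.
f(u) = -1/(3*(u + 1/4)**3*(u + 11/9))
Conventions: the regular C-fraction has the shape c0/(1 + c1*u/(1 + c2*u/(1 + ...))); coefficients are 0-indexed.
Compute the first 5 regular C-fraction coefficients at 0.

The regular C-fraction coefficients are [-192/11, 141/11, -212/47, 20360/7473, -67868/80931].

Taylor coefficients (expand at 0): a_0 = -192/11, a_1 = 27072/121, a_2 = -2473920/1331, a_3 = 185818560/14641, a_4 = -12466883520/161051.
c0 = a_0 = -192/11. Peel one level at a time: if S = 1 + c*u/S' with S'(0) = 1, then c is the u-coefficient of S and S' = c*u/(S - 1).
S_1 = c0/f = 1 + (141/11)*u + (636/11)*u^2 + ...; c1 = 141/11.
S_2 = c1*u/(S_1 - 1) = 1 + (-212/47)*u + (81440/6627)*u^2 + ...; c2 = -212/47.
S_3 = c2*u/(S_2 - 1) = 1 + (20360/7473)*u + (57760/25281)*u^2 + ...; c3 = 20360/7473.
S_4 = c3*u/(S_3 - 1) = 1 + (-67868/80931)*u + ...; c4 = -67868/80931.


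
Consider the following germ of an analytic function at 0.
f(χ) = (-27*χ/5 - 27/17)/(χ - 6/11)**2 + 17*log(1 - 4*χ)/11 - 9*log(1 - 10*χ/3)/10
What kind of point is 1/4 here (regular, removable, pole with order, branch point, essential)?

The point is a logarithmic branch point.

The term (17/11)*log(1 - χ/(1/4)) has argument 1 - 1/4/(1/4) = 0 at 1/4: a logarithmic (infinitely-sheeted) branch point; the remaining terms are analytic or single-valued there.


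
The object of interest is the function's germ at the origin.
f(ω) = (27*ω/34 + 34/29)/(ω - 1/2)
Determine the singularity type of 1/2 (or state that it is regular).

The point is a pole of order 1.

The denominator factor ω - 1/2 vanishes at 1/2 and appears to the power 1; the numerator there equals 3095/1972, nonzero, and no other factor vanishes.
Hence a pole whose order is the multiplicity, 1.


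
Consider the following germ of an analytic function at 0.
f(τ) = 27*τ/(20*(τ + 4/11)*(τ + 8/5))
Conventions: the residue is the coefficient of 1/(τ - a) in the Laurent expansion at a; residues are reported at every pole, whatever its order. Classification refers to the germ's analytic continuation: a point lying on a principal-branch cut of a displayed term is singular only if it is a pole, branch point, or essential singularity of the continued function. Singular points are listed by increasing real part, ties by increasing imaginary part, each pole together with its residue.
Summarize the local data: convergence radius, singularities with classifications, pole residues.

Radius of convergence at 0: 4/11.
At -8/5: a pole of order 1; residue 297/170.
At -4/11: a pole of order 1; residue -27/68.

Denominator factor (τ + 4/11): pole of order 1 at -4/11, modulus 4/11.
Denominator factor (τ + 8/5): pole of order 1 at -8/5, modulus 8/5.
The radius of convergence is the smallest modulus among the singular points: 4/11.
At the order-1 pole -8/5 set g(τ) = (τ - (-8/5))*f(τ) = 27*τ/(20*(τ + 4/11)).
Simple pole: residue = g(a) at a = -8/5, which is 297/170.
At the order-1 pole -4/11 set g(τ) = (τ - (-4/11))*f(τ) = 27*τ/(20*(τ + 8/5)).
Simple pole: residue = g(a) at a = -4/11, which is -27/68.
List the singular points by increasing real part (a conjugate pair: the negative imaginary part first).


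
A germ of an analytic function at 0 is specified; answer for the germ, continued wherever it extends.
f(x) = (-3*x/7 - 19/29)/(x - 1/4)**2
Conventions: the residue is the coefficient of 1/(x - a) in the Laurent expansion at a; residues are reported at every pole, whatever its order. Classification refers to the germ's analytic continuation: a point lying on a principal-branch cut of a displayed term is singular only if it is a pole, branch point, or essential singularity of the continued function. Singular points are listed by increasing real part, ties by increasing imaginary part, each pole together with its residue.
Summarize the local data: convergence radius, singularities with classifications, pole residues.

Denominator factor (x - 1/4)^2: pole of order 2 at 1/4, modulus 1/4.
The radius of convergence is the smallest modulus among the singular points: 1/4.
At the order-2 pole 1/4 set g(x) = (x - (1/4))^2*f(x) = -3*x/7 - 19/29.
Order-2 pole: residue = g'(a); g'(1/4) = -3/7, so the residue is -3/7.

Radius of convergence at 0: 1/4.
At 1/4: a pole of order 2; residue -3/7.


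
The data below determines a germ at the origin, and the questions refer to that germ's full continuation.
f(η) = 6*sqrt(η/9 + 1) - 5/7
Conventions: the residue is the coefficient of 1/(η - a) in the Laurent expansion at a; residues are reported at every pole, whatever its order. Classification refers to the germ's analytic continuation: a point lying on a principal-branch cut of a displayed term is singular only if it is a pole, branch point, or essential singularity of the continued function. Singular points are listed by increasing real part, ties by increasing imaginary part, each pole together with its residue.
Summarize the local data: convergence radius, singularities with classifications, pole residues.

Branch term (6)*sqrt(1 - η/(-9)): its argument vanishes at η = -9, a square-root branch point, modulus 9.
The radius of convergence is the smallest modulus among the singular points: 9.

Radius of convergence at 0: 9.
At -9: an algebraic (square-root) branch point.


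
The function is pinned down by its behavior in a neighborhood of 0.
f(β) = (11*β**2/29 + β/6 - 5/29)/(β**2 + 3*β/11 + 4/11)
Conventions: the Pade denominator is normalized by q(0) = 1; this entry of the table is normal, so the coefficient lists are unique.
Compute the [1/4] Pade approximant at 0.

Taylor coefficients needed (expand at 0): a_0 = -55/116, a_1 = 1133/1392, a_2 = 3223/1856, a_3 = -78859/22272, a_4 = -62953/29696, a_5 = 4036373/356352.
Write the denominator as Q(β) = 1 + q1*β + q2*β^2 + q3*β^3 + q4*β^4. Requiring Q*f - P = O(β^6) with deg P <= 1 kills the coefficients of β^2..β^5 in Q*f:
  β^2: a_2 + q1*a_1 + q2*a_0 = 0, i.e. 3223/1856 + (1133/1392)*q1 + (-55/116)*q2 = 0.
  β^3: a_3 + q1*a_2 + q2*a_1 + q3*a_0 = 0, i.e. -78859/22272 + (3223/1856)*q1 + (1133/1392)*q2 + (-55/116)*q3 = 0.
  β^4: a_4 + q1*a_3 + q2*a_2 + q3*a_1 + q4*a_0 = 0, i.e. -62953/29696 + (-78859/22272)*q1 + (3223/1856)*q2 + (1133/1392)*q3 + (-55/116)*q4 = 0.
  β^5: a_5 + q1*a_4 + q2*a_3 + q3*a_2 + q4*a_1 = 0, i.e. 4036373/356352 + (-62953/29696)*q1 + (-78859/22272)*q2 + (3223/1856)*q3 + (1133/1392)*q4 = 0.
Solving this linear system: q1 = -26496501/157902788, q2 = 532833301/157902788, q3 = -180759117/78951394, q4 = 205691409/39475697.
The numerator is Q*f truncated at degree 1: P0 = a_0 = -55/116; P1 = a_1 + q1*a_0 = 24548943683/27475085112.

The Pade approximant has numerator coefficients [-55/116, 24548943683/27475085112]; denominator coefficients [1, -26496501/157902788, 532833301/157902788, -180759117/78951394, 205691409/39475697].


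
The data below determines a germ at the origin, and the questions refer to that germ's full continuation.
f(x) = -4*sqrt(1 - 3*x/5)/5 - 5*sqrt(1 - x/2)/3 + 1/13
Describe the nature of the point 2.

The term (-5/3)*sqrt(1 - x/(2)) has argument 1 - 2/(2) = 0 at 2: a square-root (algebraic, two-sheeted) branch point; the remaining terms are analytic or single-valued there.

The point is an algebraic (square-root) branch point.


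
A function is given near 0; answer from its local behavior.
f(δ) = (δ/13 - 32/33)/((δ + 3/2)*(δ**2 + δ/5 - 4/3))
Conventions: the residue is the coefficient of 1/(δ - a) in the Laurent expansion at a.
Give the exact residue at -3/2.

The residue is -9310/5291.

At the order-1 pole -3/2 set g(δ) = (δ - (-3/2))*f(δ) = (δ/13 - 32/33)/(δ**2 + δ/5 - 4/3).
Simple pole: residue = g(a) at a = -3/2, which is -9310/5291.


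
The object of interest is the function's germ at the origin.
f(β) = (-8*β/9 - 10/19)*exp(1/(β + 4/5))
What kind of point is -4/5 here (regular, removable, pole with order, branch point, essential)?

The exponent 1/(β - (-4/5)) has a pole at -4/5, so exp(1/(β - (-4/5))) takes every nonzero value near it: an essential singularity (not a pole of any order).

The point is an essential singularity.


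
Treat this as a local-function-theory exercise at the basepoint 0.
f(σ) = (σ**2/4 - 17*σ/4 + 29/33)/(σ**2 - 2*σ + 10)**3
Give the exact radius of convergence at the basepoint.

Denominator factor (σ**2 - 2*σ + 10)^3: discriminant -36, complex-conjugate roots (1) + (3)*i and (1) - (3)*i; poles of order 3, moduli sqrt(10) and sqrt(10).
The radius of convergence is the smallest modulus among the singular points: sqrt(10).

The radius of convergence is sqrt(10).


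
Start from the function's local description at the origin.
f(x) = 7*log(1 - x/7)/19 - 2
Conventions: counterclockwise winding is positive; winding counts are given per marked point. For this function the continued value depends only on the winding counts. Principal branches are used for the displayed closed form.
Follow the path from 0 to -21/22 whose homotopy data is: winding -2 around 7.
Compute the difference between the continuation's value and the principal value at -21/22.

Continued minus principal equals -(28/19)*pi*i.

The rational part is single-valued and drops out of the difference; each branch term changes only by its own monodromy.
(7/19)*log(1 - x/(7)): each positive loop around 7 adds 2*pi*i to the log, so winding -2 contributes (7/19)*(-2)*2*pi*i = -(28/19)*pi*i.
Summing the contributions at x = -21/22 gives -(28/19)*pi*i.


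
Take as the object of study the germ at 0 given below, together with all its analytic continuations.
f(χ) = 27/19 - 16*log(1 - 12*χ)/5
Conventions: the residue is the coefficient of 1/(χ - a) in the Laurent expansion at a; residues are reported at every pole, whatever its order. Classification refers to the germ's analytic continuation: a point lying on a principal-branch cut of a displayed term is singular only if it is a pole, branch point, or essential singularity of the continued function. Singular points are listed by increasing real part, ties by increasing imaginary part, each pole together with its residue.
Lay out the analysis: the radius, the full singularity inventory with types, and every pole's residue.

Branch term (-16/5)*log(1 - χ/(1/12)): its argument vanishes at χ = 1/12, a logarithmic branch point, modulus 1/12.
The radius of convergence is the smallest modulus among the singular points: 1/12.

Radius of convergence at 0: 1/12.
At 1/12: a logarithmic branch point.


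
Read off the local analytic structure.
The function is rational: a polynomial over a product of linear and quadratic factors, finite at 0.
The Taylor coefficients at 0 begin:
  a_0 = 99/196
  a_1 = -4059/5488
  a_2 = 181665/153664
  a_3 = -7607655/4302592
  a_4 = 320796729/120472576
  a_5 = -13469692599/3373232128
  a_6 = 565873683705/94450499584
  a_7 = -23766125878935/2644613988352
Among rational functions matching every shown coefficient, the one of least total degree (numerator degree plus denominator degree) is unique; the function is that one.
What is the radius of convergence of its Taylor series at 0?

The radius of convergence is 2/3.

No rational of total degree below 3 reproduces all 8 coefficients; solving the [0/3] Pade equations on them gives f(σ) = -33/(14*(σ + 2/3)*(σ**2 + σ/4 - 7)), whose expansion matches every shown term.
Denominator factor (σ**2 + σ/4 - 7): discriminant 449/16, real irrational roots -1/8 + (1/8)*sqrt(449) and -1/8 - (1/8)*sqrt(449); poles of order 1, moduli -1/8 + (1/8)*sqrt(449) and 1/8 + (1/8)*sqrt(449).
Denominator factor (σ + 2/3): pole of order 1 at -2/3, modulus 2/3.
The radius of convergence is the smallest modulus among the singular points: 2/3.


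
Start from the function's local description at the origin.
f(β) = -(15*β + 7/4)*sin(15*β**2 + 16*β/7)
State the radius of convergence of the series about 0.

The factor -sin(15*β**2 + 16*β/7) is entire and contributes no finite singular point.
The polynomial part has no poles.
No finite singular points: the Taylor series at 0 converges everywhere.

The radius of convergence is infinite.


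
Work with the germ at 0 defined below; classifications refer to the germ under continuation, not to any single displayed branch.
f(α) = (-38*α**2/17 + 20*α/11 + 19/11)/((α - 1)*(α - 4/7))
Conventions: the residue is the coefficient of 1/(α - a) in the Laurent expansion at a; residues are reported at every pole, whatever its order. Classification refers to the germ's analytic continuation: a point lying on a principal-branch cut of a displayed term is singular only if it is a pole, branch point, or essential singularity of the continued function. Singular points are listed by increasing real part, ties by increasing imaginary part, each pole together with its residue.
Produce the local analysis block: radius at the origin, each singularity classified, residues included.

Radius of convergence at 0: 4/7.
At 4/7: a pole of order 1; residue -18659/3927.
At 1: a pole of order 1; residue 1715/561.

Denominator factor (α - 4/7): pole of order 1 at 4/7, modulus 4/7.
Denominator factor (α - 1): pole of order 1 at 1, modulus 1.
The radius of convergence is the smallest modulus among the singular points: 4/7.
At the order-1 pole 4/7 set g(α) = (α - (4/7))*f(α) = (-38*α**2/17 + 20*α/11 + 19/11)/(α - 1).
Simple pole: residue = g(a) at a = 4/7, which is -18659/3927.
At the order-1 pole 1 set g(α) = (α - (1))*f(α) = (-38*α**2/17 + 20*α/11 + 19/11)/(α - 4/7).
Simple pole: residue = g(a) at a = 1, which is 1715/561.
List the singular points by increasing real part (a conjugate pair: the negative imaginary part first).


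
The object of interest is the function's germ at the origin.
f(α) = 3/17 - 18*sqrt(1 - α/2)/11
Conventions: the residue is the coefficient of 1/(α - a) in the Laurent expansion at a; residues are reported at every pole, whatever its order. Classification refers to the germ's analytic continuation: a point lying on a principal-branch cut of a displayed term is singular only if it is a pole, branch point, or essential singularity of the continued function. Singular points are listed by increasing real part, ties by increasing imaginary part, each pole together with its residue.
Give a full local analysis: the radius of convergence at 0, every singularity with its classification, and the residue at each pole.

Radius of convergence at 0: 2.
At 2: an algebraic (square-root) branch point.

Branch term (-18/11)*sqrt(1 - α/(2)): its argument vanishes at α = 2, a square-root branch point, modulus 2.
The radius of convergence is the smallest modulus among the singular points: 2.


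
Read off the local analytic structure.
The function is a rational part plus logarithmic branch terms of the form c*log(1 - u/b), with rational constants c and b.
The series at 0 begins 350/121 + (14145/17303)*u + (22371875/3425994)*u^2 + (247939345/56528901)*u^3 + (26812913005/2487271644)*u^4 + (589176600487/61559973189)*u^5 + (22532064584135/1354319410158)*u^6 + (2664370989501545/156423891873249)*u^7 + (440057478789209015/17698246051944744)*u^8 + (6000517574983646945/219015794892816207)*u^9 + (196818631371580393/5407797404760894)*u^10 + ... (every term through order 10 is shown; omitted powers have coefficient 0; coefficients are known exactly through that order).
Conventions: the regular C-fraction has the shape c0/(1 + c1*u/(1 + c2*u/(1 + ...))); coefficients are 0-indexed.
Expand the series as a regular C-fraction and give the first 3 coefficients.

Taylor coefficients (read off): a_0 = 350/121, a_1 = 14145/17303, a_2 = 22371875/3425994.
c0 = a_0 = 350/121. Peel one level at a time: if S = 1 + c*u/S' with S'(0) = 1, then c is the u-coefficient of S and S' = c*u/(S - 1).
S_1 = c0/f = 1 + (-2829/10010)*u + (-490952864/225450225)*u^2 + ...; c1 = -2829/10010.
S_2 = c1*u/(S_1 - 1) = 1 + (-981905728/127432305)*u + ...; c2 = -981905728/127432305.

The regular C-fraction coefficients are [350/121, -2829/10010, -981905728/127432305].


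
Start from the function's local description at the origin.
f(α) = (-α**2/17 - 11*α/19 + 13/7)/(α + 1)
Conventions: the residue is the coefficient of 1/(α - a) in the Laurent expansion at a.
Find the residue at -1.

At the order-1 pole -1 set g(α) = (α - (-1))*f(α) = -α**2/17 - 11*α/19 + 13/7.
Simple pole: residue = g(a) at a = -1, which is 5375/2261.

The residue is 5375/2261.


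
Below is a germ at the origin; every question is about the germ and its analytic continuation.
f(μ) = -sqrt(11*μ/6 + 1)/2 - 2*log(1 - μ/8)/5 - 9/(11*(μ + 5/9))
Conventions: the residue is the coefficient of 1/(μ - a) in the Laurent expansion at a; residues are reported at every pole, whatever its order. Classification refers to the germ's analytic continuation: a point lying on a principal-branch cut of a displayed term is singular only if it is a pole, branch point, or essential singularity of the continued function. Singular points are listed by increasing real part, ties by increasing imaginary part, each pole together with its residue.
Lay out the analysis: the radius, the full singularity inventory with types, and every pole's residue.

Radius of convergence at 0: 6/11.
At -5/9: a pole of order 1; residue -9/11.
At -6/11: an algebraic (square-root) branch point.
At 8: a logarithmic branch point.

Denominator factor (μ + 5/9): pole of order 1 at -5/9, modulus 5/9.
Branch term (-1/2)*sqrt(1 - μ/(-6/11)): its argument vanishes at μ = -6/11, a square-root branch point, modulus 6/11.
Branch term (-2/5)*log(1 - μ/(8)): its argument vanishes at μ = 8, a logarithmic branch point, modulus 8.
The radius of convergence is the smallest modulus among the singular points: 6/11.
The branch terms are analytic at -5/9 and contribute nothing to the residue; only the rational part matters.
At the order-1 pole -5/9 set g(μ) = (μ - (-5/9))*(rational part) = -9/11.
Simple pole: residue = g(a) at a = -5/9, which is -9/11.
List the singular points by increasing real part (a conjugate pair: the negative imaginary part first).


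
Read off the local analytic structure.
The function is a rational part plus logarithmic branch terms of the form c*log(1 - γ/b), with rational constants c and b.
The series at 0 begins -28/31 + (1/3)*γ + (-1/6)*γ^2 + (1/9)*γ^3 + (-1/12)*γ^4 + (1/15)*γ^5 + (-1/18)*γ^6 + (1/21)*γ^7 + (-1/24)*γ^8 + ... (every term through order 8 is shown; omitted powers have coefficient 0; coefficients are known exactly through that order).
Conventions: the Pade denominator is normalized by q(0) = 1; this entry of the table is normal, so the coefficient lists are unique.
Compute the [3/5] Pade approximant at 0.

The Pade approximant has numerator coefficients [-28/31, -4139993/3154188, -5920325/12616752, -6966121/529903584]; denominator coefficients [1, 247209/135664, 956751/949648, 328837/1899296, 9393/949648, 25203/18992960].

Taylor coefficients needed (read off): a_0 = -28/31, a_1 = 1/3, a_2 = -1/6, a_3 = 1/9, a_4 = -1/12, a_5 = 1/15, a_6 = -1/18, a_7 = 1/21, a_8 = -1/24.
Write the denominator as Q(γ) = 1 + q1*γ + q2*γ^2 + q3*γ^3 + q4*γ^4 + q5*γ^5. Requiring Q*f - P = O(γ^9) with deg P <= 3 kills the coefficients of γ^4..γ^8 in Q*f:
  γ^4: a_4 + q1*a_3 + q2*a_2 + q3*a_1 + q4*a_0 = 0, i.e. -1/12 + (1/9)*q1 + (-1/6)*q2 + (1/3)*q3 + (-28/31)*q4 = 0.
  γ^5: a_5 + q1*a_4 + q2*a_3 + q3*a_2 + q4*a_1 + q5*a_0 = 0, i.e. 1/15 + (-1/12)*q1 + (1/9)*q2 + (-1/6)*q3 + (1/3)*q4 + (-28/31)*q5 = 0.
  γ^6: a_6 + q1*a_5 + q2*a_4 + q3*a_3 + q4*a_2 + q5*a_1 = 0, i.e. -1/18 + (1/15)*q1 + (-1/12)*q2 + (1/9)*q3 + (-1/6)*q4 + (1/3)*q5 = 0.
  γ^7: a_7 + q1*a_6 + q2*a_5 + q3*a_4 + q4*a_3 + q5*a_2 = 0, i.e. 1/21 + (-1/18)*q1 + (1/15)*q2 + (-1/12)*q3 + (1/9)*q4 + (-1/6)*q5 = 0.
  γ^8: a_8 + q1*a_7 + q2*a_6 + q3*a_5 + q4*a_4 + q5*a_3 = 0, i.e. -1/24 + (1/21)*q1 + (-1/18)*q2 + (1/15)*q3 + (-1/12)*q4 + (1/9)*q5 = 0.
Solving this linear system: q1 = 247209/135664, q2 = 956751/949648, q3 = 328837/1899296, q4 = 9393/949648, q5 = 25203/18992960.
The numerator is Q*f truncated at degree 3: P0 = a_0 = -28/31; P1 = a_1 + q1*a_0 = -4139993/3154188; P2 = a_2 + q1*a_1 + q2*a_0 = -5920325/12616752; P3 = a_3 + q1*a_2 + q2*a_1 + q3*a_0 = -6966121/529903584.


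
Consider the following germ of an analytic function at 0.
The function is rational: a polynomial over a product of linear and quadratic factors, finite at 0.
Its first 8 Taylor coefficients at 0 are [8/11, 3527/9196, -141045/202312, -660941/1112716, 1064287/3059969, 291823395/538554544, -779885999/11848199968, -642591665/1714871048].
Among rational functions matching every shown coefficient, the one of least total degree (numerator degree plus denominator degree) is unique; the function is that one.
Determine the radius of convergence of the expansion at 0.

No rational of total degree below 6 reproduces all 8 coefficients; solving the [2/4] Pade equations on them gives f(ε) = (-ε**2/2 - ε/19 + 32/11)/(ε**2 - 6*ε/11 + 2)**2, whose expansion matches every shown term.
Denominator factor (ε**2 - 6*ε/11 + 2)^2: discriminant -932/121, complex-conjugate roots (3/11) + ((1/11)*sqrt(233))*i and (3/11) - ((1/11)*sqrt(233))*i; poles of order 2, moduli sqrt(2) and sqrt(2).
The radius of convergence is the smallest modulus among the singular points: sqrt(2).

The radius of convergence is sqrt(2).


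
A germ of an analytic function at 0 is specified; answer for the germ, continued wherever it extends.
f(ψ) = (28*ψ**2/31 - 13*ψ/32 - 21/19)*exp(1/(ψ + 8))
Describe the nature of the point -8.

The exponent 1/(ψ - (-8)) has a pole at -8, so exp(1/(ψ - (-8))) takes every nonzero value near it: an essential singularity (not a pole of any order).

The point is an essential singularity.


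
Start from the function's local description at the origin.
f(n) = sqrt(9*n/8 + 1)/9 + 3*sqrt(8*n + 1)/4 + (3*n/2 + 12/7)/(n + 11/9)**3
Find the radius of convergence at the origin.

Denominator factor (n + 11/9)^3: pole of order 3 at -11/9, modulus 11/9.
Branch term (3/4)*sqrt(1 - n/(-1/8)): its argument vanishes at n = -1/8, a square-root branch point, modulus 1/8.
Branch term (1/9)*sqrt(1 - n/(-8/9)): its argument vanishes at n = -8/9, a square-root branch point, modulus 8/9.
The radius of convergence is the smallest modulus among the singular points: 1/8.

The radius of convergence is 1/8.


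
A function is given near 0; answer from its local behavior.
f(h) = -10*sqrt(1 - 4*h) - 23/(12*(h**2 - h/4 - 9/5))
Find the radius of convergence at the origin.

The radius of convergence is 1/4.

Denominator factor (h**2 - h/4 - 9/5): discriminant 581/80, real irrational roots 1/8 + (1/40)*sqrt(2905) and 1/8 - (1/40)*sqrt(2905); poles of order 1, moduli 1/8 + (1/40)*sqrt(2905) and -1/8 + (1/40)*sqrt(2905).
Branch term (-10)*sqrt(1 - h/(1/4)): its argument vanishes at h = 1/4, a square-root branch point, modulus 1/4.
The radius of convergence is the smallest modulus among the singular points: 1/4.


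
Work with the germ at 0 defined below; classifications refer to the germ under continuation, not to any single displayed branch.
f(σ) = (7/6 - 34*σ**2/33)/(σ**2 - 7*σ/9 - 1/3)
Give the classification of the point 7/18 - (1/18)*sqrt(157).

The point is a pole of order 1.

The denominator factor σ**2 - 7*σ/9 - 1/3 vanishes at 7/18 - (1/18)*sqrt(157) and appears to the power 1; the numerator there equals 2735/5346 + (119/2673)*sqrt(157), nonzero, and no other factor vanishes.
Hence a pole whose order is the multiplicity, 1.


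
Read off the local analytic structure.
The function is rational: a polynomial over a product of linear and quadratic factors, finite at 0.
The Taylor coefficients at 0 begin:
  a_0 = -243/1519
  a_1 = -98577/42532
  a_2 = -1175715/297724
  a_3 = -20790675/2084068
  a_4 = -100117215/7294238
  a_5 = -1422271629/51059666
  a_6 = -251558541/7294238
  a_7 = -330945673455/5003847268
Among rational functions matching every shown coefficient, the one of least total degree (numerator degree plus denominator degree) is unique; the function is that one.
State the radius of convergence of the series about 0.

No rational of total degree below 5 reproduces all 8 coefficients; solving the [1/4] Pade equations on them gives f(x) = (5*x/4 + 3/31)/((x - 7/9)**2*(x**2 - x - 1)), whose expansion matches every shown term.
Denominator factor (x**2 - x - 1): discriminant 5, real irrational roots 1/2 + (1/2)*sqrt(5) and 1/2 - (1/2)*sqrt(5); poles of order 1, moduli 1/2 + (1/2)*sqrt(5) and -1/2 + (1/2)*sqrt(5).
Denominator factor (x - 7/9)^2: pole of order 2 at 7/9, modulus 7/9.
The radius of convergence is the smallest modulus among the singular points: -1/2 + (1/2)*sqrt(5).

The radius of convergence is -1/2 + (1/2)*sqrt(5).


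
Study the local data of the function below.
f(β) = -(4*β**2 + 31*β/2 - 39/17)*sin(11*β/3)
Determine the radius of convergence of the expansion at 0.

The factor -sin(11*β/3) is entire and contributes no finite singular point.
The polynomial part has no poles.
No finite singular points: the Taylor series at 0 converges everywhere.

The radius of convergence is infinite.


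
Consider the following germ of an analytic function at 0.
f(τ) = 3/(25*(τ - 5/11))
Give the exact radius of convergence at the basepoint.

Denominator factor (τ - 5/11): pole of order 1 at 5/11, modulus 5/11.
The radius of convergence is the smallest modulus among the singular points: 5/11.

The radius of convergence is 5/11.


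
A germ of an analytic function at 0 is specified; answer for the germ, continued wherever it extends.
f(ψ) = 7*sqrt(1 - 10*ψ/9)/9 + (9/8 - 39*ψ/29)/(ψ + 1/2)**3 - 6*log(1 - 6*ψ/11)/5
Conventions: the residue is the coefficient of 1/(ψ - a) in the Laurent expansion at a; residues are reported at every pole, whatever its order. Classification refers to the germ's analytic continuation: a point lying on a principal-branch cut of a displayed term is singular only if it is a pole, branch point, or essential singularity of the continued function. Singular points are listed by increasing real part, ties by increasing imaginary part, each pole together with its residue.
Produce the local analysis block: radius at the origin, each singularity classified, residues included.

Radius of convergence at 0: 1/2.
At -1/2: a pole of order 3; residue 0.
At 9/10: an algebraic (square-root) branch point.
At 11/6: a logarithmic branch point.

Denominator factor (ψ + 1/2)^3: pole of order 3 at -1/2, modulus 1/2.
Branch term (-6/5)*log(1 - ψ/(11/6)): its argument vanishes at ψ = 11/6, a logarithmic branch point, modulus 11/6.
Branch term (7/9)*sqrt(1 - ψ/(9/10)): its argument vanishes at ψ = 9/10, a square-root branch point, modulus 9/10.
The radius of convergence is the smallest modulus among the singular points: 1/2.
The branch terms are analytic at -1/2 and contribute nothing to the residue; only the rational part matters.
At the order-3 pole -1/2 set g(ψ) = (ψ - (-1/2))^3*(rational part) = 9/8 - 39*ψ/29.
Order-3 pole: residue = g''(a)/2; g''(-1/2) = 0, so the residue is 0.
List the singular points by increasing real part (a conjugate pair: the negative imaginary part first).


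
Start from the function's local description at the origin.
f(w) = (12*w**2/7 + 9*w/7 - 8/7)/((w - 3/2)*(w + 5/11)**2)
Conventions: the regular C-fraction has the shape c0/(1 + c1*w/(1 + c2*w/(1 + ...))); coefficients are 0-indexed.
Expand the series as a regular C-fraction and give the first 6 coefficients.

The regular C-fraction coefficients are [1936/525, 583/120, -42587/23320, 30228648/124141105, 512556022550/160918429047, -10306054/3778581].

Taylor coefficients (expand at 0): a_0 = 1936/525, a_1 = -141086/7875, a_2 = 916696/16875, a_3 = -277735898/1771875, a_4 = 2252789132/5315625, a_5 = -441752520638/398671875.
c0 = a_0 = 1936/525. Peel one level at a time: if S = 1 + c*w/S' with S'(0) = 1, then c is the w-coefficient of S and S' = c*w/(S - 1).
S_1 = c0/f = 1 + (583/120)*w + (42587/4800)*w^2 + ...; c1 = 583/120.
S_2 = c1*w/(S_1 - 1) = 1 + (-42587/23320)*w + (3778581/8497225)*w^2 + ...; c2 = -42587/23320.
S_3 = c2*w/(S_2 - 1) = 1 + (30228648/124141105)*w + (-1406671760/1813652569)*w^2 + ...; c3 = 30228648/124141105.
S_4 = c3*w/(S_3 - 1) = 1 + (512556022550/160918429047)*w + (124038557457100/14277674373561)*w^2 + ...; c4 = 512556022550/160918429047.
S_5 = c4*w/(S_4 - 1) = 1 + (-10306054/3778581)*w + ...; c5 = -10306054/3778581.


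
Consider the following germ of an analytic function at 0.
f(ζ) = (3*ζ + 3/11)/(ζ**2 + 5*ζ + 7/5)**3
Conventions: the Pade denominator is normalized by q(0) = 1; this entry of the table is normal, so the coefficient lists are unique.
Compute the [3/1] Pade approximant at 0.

Taylor coefficients needed (expand at 0): a_0 = 375/3773, a_1 = 750/26411, a_2 = -798750/184877, a_3 = 4599375/117649, a_4 = -2254603125/9058973.
Write the denominator as Q(ζ) = 1 + q1*ζ. Requiring Q*f - P = O(ζ^5) with deg P <= 3 kills the coefficients of ζ^4..ζ^4 in Q*f:
  ζ^4: a_4 + q1*a_3 = 0, i.e. -2254603125/9058973 + (4599375/117649)*q1 = 0.
Solving this linear system: q1 = 1202455/188881.
The numerator is Q*f truncated at degree 3: P0 = a_0 = 375/3773; P1 = a_1 + q1*a_0 = 471157875/712648013; P2 = a_2 + q1*a_1 = -20650830000/4988536091; P3 = a_3 + q1*a_2 = 404693360625/34919752637.

The Pade approximant has numerator coefficients [375/3773, 471157875/712648013, -20650830000/4988536091, 404693360625/34919752637]; denominator coefficients [1, 1202455/188881].


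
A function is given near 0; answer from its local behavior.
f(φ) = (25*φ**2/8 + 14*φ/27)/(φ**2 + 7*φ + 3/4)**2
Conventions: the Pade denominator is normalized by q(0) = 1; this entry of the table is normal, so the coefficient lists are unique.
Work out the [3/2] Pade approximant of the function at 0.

The Pade approximant has numerator coefficients [0, 224/243, 146417764222/27973504143, -13700560888/9324501381]; denominator coefficients [1, 6326159140/345351903, 86797478888/1036055709].

Taylor coefficients needed (expand at 0): a_0 = 0, a_1 = 224/243, a_2 = -8494/729, a_3 = 98224/729, a_4 = -9789008/6561, a_5 = 315765184/19683.
Write the denominator as Q(φ) = 1 + q1*φ + q2*φ^2. Requiring Q*f - P = O(φ^6) with deg P <= 3 kills the coefficients of φ^4..φ^5 in Q*f:
  φ^4: a_4 + q1*a_3 + q2*a_2 = 0, i.e. -9789008/6561 + (98224/729)*q1 + (-8494/729)*q2 = 0.
  φ^5: a_5 + q1*a_4 + q2*a_3 = 0, i.e. 315765184/19683 + (-9789008/6561)*q1 + (98224/729)*q2 = 0.
Solving this linear system: q1 = 6326159140/345351903, q2 = 86797478888/1036055709.
The numerator is Q*f truncated at degree 3: P0 = a_0 = 0; P1 = a_1 + q1*a_0 = 224/243; P2 = a_2 + q1*a_1 + q2*a_0 = 146417764222/27973504143; P3 = a_3 + q1*a_2 + q2*a_1 = -13700560888/9324501381.
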